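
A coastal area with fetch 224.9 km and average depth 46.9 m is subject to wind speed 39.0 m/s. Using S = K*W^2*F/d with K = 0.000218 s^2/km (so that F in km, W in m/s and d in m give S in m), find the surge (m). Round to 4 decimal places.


S = K * W^2 * F / d
W^2 = 39.0^2 = 1521.00
S = 0.000218 * 1521.00 * 224.9 / 46.9
Numerator = 0.000218 * 1521.00 * 224.9 = 74.571892
S = 74.571892 / 46.9 = 1.5900 m

1.5900


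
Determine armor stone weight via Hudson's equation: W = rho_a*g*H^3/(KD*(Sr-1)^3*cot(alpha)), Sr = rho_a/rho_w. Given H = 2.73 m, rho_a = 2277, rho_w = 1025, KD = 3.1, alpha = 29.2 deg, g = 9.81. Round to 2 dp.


Sr = rho_a / rho_w = 2277 / 1025 = 2.221463
(Sr - 1) = 1.221463
(Sr - 1)^3 = 1.822390
cot(29.2) = 1 / tan(29.2) = 1 / 0.558881 = 1.789289
Numerator = 2277 * 9.81 * 2.73^3 = 454485.4447
Denominator = 3.1 * 1.822390 * 1.789289 = 10.108429
W = 454485.4447 / 10.108429
W = 44961.04 N

44961.04


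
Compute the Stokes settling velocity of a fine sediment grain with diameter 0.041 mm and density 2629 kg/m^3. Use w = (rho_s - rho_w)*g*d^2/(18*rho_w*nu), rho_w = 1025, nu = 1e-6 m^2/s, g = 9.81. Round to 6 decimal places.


w = (rho_s - rho_w) * g * d^2 / (18 * rho_w * nu)
d = 0.041 mm = 0.000041 m
rho_s - rho_w = 2629 - 1025 = 1604
Numerator = 1604 * 9.81 * (0.000041)^2 = 0.000026450938
Denominator = 18 * 1025 * 1e-6 = 0.018450
w = 0.001434 m/s

0.001434


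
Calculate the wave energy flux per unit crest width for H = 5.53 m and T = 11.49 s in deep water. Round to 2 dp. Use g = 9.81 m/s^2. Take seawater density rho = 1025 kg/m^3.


P = rho * g^2 * H^2 * T / (32 * pi)
P = 1025 * 9.81^2 * 5.53^2 * 11.49 / (32 * pi)
P = 1025 * 96.2361 * 30.5809 * 11.49 / 100.53096
P = 344772.26 W/m

344772.26


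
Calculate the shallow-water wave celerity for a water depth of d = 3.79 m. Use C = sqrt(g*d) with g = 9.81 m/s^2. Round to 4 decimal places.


Using the shallow-water approximation:
C = sqrt(g * d) = sqrt(9.81 * 3.79)
C = sqrt(37.1799)
C = 6.0975 m/s

6.0975


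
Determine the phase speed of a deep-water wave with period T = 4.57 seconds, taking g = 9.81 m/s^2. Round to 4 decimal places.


We use the deep-water celerity formula:
C = g * T / (2 * pi)
C = 9.81 * 4.57 / (2 * 3.14159...)
C = 44.831700 / 6.283185
C = 7.1352 m/s

7.1352


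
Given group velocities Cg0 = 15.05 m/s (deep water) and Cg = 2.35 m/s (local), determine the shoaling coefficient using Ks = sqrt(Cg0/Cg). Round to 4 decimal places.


Ks = sqrt(Cg0 / Cg)
Ks = sqrt(15.05 / 2.35)
Ks = sqrt(6.4043)
Ks = 2.5307

2.5307


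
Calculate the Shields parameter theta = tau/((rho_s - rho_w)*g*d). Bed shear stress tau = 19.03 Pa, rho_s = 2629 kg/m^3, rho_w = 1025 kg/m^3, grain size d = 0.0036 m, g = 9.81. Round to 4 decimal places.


theta = tau / ((rho_s - rho_w) * g * d)
rho_s - rho_w = 2629 - 1025 = 1604
Denominator = 1604 * 9.81 * 0.0036 = 56.646864
theta = 19.03 / 56.646864
theta = 0.3359

0.3359


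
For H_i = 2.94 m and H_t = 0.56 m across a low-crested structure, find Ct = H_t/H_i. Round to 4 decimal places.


Ct = H_t / H_i
Ct = 0.56 / 2.94
Ct = 0.1905

0.1905


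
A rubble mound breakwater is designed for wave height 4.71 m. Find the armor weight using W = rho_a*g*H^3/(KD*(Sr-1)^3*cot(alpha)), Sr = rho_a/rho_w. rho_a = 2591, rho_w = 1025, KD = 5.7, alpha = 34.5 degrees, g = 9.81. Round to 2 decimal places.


Sr = rho_a / rho_w = 2591 / 1025 = 2.527805
(Sr - 1) = 1.527805
(Sr - 1)^3 = 3.566183
cot(34.5) = 1 / tan(34.5) = 1 / 0.687281 = 1.455009
Numerator = 2591 * 9.81 * 4.71^3 = 2655823.0861
Denominator = 5.7 * 3.566183 * 1.455009 = 29.576326
W = 2655823.0861 / 29.576326
W = 89795.57 N

89795.57


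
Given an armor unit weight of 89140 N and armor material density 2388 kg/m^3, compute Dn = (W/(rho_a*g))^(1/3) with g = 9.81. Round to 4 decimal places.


V = W / (rho_a * g)
V = 89140 / (2388 * 9.81)
V = 89140 / 23426.28
V = 3.805128 m^3
Dn = V^(1/3) = 3.805128^(1/3)
Dn = 1.5612 m

1.5612


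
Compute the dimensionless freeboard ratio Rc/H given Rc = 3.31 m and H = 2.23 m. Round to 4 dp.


Relative freeboard = Rc / H
= 3.31 / 2.23
= 1.4843

1.4843


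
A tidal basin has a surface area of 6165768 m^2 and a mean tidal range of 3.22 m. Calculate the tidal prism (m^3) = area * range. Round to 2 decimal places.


Tidal prism = Area * Tidal range
P = 6165768 * 3.22
P = 19853772.96 m^3

19853772.96


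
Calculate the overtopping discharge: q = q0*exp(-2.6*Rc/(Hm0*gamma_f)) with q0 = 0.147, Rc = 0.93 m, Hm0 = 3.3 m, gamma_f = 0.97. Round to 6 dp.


q = q0 * exp(-2.6 * Rc / (Hm0 * gamma_f))
Exponent = -2.6 * 0.93 / (3.3 * 0.97)
= -2.6 * 0.93 / 3.2010
= -0.755389
exp(-0.755389) = 0.469828
q = 0.147 * 0.469828
q = 0.069065 m^3/s/m

0.069065


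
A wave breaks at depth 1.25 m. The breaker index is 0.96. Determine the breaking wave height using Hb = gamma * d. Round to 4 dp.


Hb = gamma * d
Hb = 0.96 * 1.25
Hb = 1.2000 m

1.2000


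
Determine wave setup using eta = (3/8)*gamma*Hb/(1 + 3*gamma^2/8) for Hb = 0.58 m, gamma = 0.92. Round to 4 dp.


eta = (3/8) * gamma * Hb / (1 + 3*gamma^2/8)
Numerator = (3/8) * 0.92 * 0.58 = 0.200100
Denominator = 1 + 3*0.92^2/8 = 1 + 0.317400 = 1.317400
eta = 0.200100 / 1.317400
eta = 0.1519 m

0.1519


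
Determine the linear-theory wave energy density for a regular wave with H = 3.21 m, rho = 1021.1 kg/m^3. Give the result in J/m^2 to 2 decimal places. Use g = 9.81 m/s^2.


E = (1/8) * rho * g * H^2
E = (1/8) * 1021.1 * 9.81 * 3.21^2
E = 0.125 * 1021.1 * 9.81 * 10.3041
E = 12902.01 J/m^2

12902.01


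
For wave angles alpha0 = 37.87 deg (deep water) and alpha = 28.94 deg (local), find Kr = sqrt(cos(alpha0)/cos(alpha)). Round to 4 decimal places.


Kr = sqrt(cos(alpha0) / cos(alpha))
cos(37.87) = 0.789406
cos(28.94) = 0.875127
Kr = sqrt(0.789406 / 0.875127)
Kr = sqrt(0.902047)
Kr = 0.9498

0.9498


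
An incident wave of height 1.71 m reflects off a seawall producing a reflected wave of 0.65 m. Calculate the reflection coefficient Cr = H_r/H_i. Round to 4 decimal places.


Cr = H_r / H_i
Cr = 0.65 / 1.71
Cr = 0.3801

0.3801


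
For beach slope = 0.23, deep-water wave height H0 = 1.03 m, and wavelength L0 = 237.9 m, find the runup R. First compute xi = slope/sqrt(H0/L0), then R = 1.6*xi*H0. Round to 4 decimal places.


xi = slope / sqrt(H0/L0)
H0/L0 = 1.03/237.9 = 0.004330
sqrt(0.004330) = 0.065799
xi = 0.23 / 0.065799 = 3.495477
R = 1.6 * xi * H0 = 1.6 * 3.495477 * 1.03
R = 5.7605 m

5.7605


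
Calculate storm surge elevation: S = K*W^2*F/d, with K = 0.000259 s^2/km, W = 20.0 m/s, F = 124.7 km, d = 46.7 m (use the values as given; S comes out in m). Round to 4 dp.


S = K * W^2 * F / d
W^2 = 20.0^2 = 400.00
S = 0.000259 * 400.00 * 124.7 / 46.7
Numerator = 0.000259 * 400.00 * 124.7 = 12.918920
S = 12.918920 / 46.7 = 0.2766 m

0.2766


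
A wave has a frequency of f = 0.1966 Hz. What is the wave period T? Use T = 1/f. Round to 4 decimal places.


T = 1 / f
T = 1 / 0.1966
T = 5.0865 s

5.0865


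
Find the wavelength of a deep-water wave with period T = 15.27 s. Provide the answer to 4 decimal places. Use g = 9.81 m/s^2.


L0 = g * T^2 / (2 * pi)
L0 = 9.81 * 15.27^2 / (2 * pi)
L0 = 9.81 * 233.1729 / 6.28319
L0 = 2287.4261 / 6.28319
L0 = 364.0552 m

364.0552


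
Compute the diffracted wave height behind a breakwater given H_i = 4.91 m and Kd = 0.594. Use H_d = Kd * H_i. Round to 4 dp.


H_d = Kd * H_i
H_d = 0.594 * 4.91
H_d = 2.9165 m

2.9165


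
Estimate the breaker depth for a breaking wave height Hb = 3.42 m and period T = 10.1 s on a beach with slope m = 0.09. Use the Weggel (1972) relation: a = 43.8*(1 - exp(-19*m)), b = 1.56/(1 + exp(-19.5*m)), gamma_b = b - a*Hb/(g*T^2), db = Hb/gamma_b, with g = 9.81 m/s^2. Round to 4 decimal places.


a = 43.8 * (1 - exp(-19 * m))
exp(-19 * 0.09) = exp(-1.7100) = 0.180866
a = 43.8 * (1 - 0.180866) = 35.878078
b = 1.56 / (1 + exp(-19.5 * m))
exp(-19.5 * 0.09) = exp(-1.7550) = 0.172907
b = 1.56 / (1 + 0.172907) = 1.330028
Hb / (g * T^2) = 3.42 / (9.81 * 10.1^2) = 3.42 / 1000.7181 = 0.00341755
gamma_b = b - a * Hb/(g*T^2) = 1.330028 - 35.878078 * 0.00341755 = 1.207413
db = Hb / gamma_b = 3.42 / 1.207413
db = 2.8325 m

2.8325


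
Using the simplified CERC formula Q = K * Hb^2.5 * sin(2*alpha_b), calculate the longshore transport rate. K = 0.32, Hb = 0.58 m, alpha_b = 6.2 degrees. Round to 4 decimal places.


Q = K * Hb^2.5 * sin(2 * alpha_b)
Hb^2.5 = 0.58^2.5 = 0.256195
sin(2 * 6.2) = sin(12.4) = 0.214735
Q = 0.32 * 0.256195 * 0.214735
Q = 0.0176 m^3/s

0.0176


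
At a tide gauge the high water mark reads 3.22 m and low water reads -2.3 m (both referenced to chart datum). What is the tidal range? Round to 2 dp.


Tidal range = High water - Low water
Tidal range = 3.22 - (-2.3)
Tidal range = 5.52 m

5.52


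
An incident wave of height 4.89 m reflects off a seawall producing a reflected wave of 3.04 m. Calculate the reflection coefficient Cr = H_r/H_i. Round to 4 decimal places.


Cr = H_r / H_i
Cr = 3.04 / 4.89
Cr = 0.6217

0.6217


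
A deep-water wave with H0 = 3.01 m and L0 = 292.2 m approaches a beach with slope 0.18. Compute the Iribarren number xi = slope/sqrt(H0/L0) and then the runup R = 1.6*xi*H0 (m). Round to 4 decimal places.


xi = slope / sqrt(H0/L0)
H0/L0 = 3.01/292.2 = 0.010301
sqrt(0.010301) = 0.101495
xi = 0.18 / 0.101495 = 1.773493
R = 1.6 * xi * H0 = 1.6 * 1.773493 * 3.01
R = 8.5411 m

8.5411


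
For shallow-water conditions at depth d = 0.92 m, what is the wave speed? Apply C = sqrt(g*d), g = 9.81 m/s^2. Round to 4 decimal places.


Using the shallow-water approximation:
C = sqrt(g * d) = sqrt(9.81 * 0.92)
C = sqrt(9.0252)
C = 3.0042 m/s

3.0042


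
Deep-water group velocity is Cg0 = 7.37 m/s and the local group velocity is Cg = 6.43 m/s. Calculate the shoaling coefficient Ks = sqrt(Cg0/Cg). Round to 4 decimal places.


Ks = sqrt(Cg0 / Cg)
Ks = sqrt(7.37 / 6.43)
Ks = sqrt(1.1462)
Ks = 1.0706

1.0706


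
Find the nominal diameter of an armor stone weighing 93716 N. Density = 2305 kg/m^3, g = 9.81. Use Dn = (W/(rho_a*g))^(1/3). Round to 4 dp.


V = W / (rho_a * g)
V = 93716 / (2305 * 9.81)
V = 93716 / 22612.05
V = 4.144516 m^3
Dn = V^(1/3) = 4.144516^(1/3)
Dn = 1.6063 m

1.6063


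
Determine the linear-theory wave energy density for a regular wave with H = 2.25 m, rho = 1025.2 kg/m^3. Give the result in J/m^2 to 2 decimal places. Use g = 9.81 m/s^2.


E = (1/8) * rho * g * H^2
E = (1/8) * 1025.2 * 9.81 * 2.25^2
E = 0.125 * 1025.2 * 9.81 * 5.0625
E = 6364.33 J/m^2

6364.33


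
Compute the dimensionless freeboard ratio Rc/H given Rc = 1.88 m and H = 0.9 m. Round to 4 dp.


Relative freeboard = Rc / H
= 1.88 / 0.9
= 2.0889

2.0889


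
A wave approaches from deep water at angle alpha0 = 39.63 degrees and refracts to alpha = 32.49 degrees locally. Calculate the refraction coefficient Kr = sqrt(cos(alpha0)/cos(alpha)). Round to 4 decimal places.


Kr = sqrt(cos(alpha0) / cos(alpha))
cos(39.63) = 0.770179
cos(32.49) = 0.843485
Kr = sqrt(0.770179 / 0.843485)
Kr = sqrt(0.913092)
Kr = 0.9556

0.9556


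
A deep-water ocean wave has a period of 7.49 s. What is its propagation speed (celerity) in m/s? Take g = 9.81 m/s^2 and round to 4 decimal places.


We use the deep-water celerity formula:
C = g * T / (2 * pi)
C = 9.81 * 7.49 / (2 * 3.14159...)
C = 73.476900 / 6.283185
C = 11.6942 m/s

11.6942


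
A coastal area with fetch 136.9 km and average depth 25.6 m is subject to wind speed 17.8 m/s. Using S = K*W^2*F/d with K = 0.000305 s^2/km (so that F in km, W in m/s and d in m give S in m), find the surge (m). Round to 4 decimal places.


S = K * W^2 * F / d
W^2 = 17.8^2 = 316.84
S = 0.000305 * 316.84 * 136.9 / 25.6
Numerator = 0.000305 * 316.84 * 136.9 = 13.229496
S = 13.229496 / 25.6 = 0.5168 m

0.5168


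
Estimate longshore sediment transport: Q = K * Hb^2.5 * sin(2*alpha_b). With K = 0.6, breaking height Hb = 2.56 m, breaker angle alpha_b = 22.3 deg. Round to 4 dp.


Q = K * Hb^2.5 * sin(2 * alpha_b)
Hb^2.5 = 2.56^2.5 = 10.485760
sin(2 * 22.3) = sin(44.6) = 0.702153
Q = 0.6 * 10.485760 * 0.702153
Q = 4.4176 m^3/s

4.4176


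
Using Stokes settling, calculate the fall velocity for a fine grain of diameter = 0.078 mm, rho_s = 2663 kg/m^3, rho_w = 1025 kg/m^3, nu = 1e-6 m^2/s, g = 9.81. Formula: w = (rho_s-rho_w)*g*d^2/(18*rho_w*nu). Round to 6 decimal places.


w = (rho_s - rho_w) * g * d^2 / (18 * rho_w * nu)
d = 0.078 mm = 0.000078 m
rho_s - rho_w = 2663 - 1025 = 1638
Numerator = 1638 * 9.81 * (0.000078)^2 = 0.000097762458
Denominator = 18 * 1025 * 1e-6 = 0.018450
w = 0.005299 m/s

0.005299


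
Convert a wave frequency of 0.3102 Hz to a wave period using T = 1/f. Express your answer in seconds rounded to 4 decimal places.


T = 1 / f
T = 1 / 0.3102
T = 3.2237 s

3.2237


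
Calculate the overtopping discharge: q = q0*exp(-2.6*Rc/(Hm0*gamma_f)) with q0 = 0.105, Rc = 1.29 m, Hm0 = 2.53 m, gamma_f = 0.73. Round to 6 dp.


q = q0 * exp(-2.6 * Rc / (Hm0 * gamma_f))
Exponent = -2.6 * 1.29 / (2.53 * 0.73)
= -2.6 * 1.29 / 1.8469
= -1.816016
exp(-1.816016) = 0.162673
q = 0.105 * 0.162673
q = 0.017081 m^3/s/m

0.017081


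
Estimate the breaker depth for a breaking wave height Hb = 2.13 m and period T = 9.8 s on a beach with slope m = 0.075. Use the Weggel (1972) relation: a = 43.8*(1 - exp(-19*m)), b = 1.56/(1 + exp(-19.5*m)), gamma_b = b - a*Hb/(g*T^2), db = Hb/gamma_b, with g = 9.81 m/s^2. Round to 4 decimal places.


a = 43.8 * (1 - exp(-19 * m))
exp(-19 * 0.075) = exp(-1.4250) = 0.240508
a = 43.8 * (1 - 0.240508) = 33.265729
b = 1.56 / (1 + exp(-19.5 * m))
exp(-19.5 * 0.075) = exp(-1.4625) = 0.231656
b = 1.56 / (1 + 0.231656) = 1.266587
Hb / (g * T^2) = 2.13 / (9.81 * 9.8^2) = 2.13 / 942.1524 = 0.00226078
gamma_b = b - a * Hb/(g*T^2) = 1.266587 - 33.265729 * 0.00226078 = 1.191380
db = Hb / gamma_b = 2.13 / 1.191380
db = 1.7878 m

1.7878


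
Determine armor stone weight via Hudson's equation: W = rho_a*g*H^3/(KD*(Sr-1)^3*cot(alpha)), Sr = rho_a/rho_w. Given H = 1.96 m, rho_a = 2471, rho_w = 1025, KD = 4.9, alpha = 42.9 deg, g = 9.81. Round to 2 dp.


Sr = rho_a / rho_w = 2471 / 1025 = 2.410732
(Sr - 1) = 1.410732
(Sr - 1)^3 = 2.807587
cot(42.9) = 1 / tan(42.9) = 1 / 0.929257 = 1.076128
Numerator = 2471 * 9.81 * 1.96^3 = 182519.7927
Denominator = 4.9 * 2.807587 * 1.076128 = 14.804487
W = 182519.7927 / 14.804487
W = 12328.68 N

12328.68


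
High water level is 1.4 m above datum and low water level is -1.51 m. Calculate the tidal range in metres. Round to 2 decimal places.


Tidal range = High water - Low water
Tidal range = 1.4 - (-1.51)
Tidal range = 2.91 m

2.91


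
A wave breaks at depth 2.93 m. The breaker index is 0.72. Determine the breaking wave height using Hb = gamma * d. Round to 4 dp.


Hb = gamma * d
Hb = 0.72 * 2.93
Hb = 2.1096 m

2.1096


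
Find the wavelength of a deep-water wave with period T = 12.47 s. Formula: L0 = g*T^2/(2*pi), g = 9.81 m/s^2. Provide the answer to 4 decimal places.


L0 = g * T^2 / (2 * pi)
L0 = 9.81 * 12.47^2 / (2 * pi)
L0 = 9.81 * 155.5009 / 6.28319
L0 = 1525.4638 / 6.28319
L0 = 242.7851 m

242.7851


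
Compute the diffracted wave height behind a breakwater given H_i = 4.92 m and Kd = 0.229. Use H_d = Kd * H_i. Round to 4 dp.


H_d = Kd * H_i
H_d = 0.229 * 4.92
H_d = 1.1267 m

1.1267


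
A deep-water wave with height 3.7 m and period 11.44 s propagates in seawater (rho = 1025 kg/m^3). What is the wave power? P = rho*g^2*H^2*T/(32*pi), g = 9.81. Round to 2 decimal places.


P = rho * g^2 * H^2 * T / (32 * pi)
P = 1025 * 9.81^2 * 3.7^2 * 11.44 / (32 * pi)
P = 1025 * 96.2361 * 13.6900 * 11.44 / 100.53096
P = 153670.85 W/m

153670.85


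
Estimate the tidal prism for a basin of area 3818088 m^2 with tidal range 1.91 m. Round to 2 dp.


Tidal prism = Area * Tidal range
P = 3818088 * 1.91
P = 7292548.08 m^3

7292548.08


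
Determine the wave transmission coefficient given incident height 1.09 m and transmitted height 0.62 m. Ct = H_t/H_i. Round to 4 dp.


Ct = H_t / H_i
Ct = 0.62 / 1.09
Ct = 0.5688

0.5688


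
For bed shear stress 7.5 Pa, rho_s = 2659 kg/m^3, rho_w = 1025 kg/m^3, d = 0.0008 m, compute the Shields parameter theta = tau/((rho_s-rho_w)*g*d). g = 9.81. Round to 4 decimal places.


theta = tau / ((rho_s - rho_w) * g * d)
rho_s - rho_w = 2659 - 1025 = 1634
Denominator = 1634 * 9.81 * 0.0008 = 12.823632
theta = 7.5 / 12.823632
theta = 0.5849

0.5849


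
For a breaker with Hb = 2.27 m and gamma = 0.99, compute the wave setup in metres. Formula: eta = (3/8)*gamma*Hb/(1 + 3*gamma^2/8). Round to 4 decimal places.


eta = (3/8) * gamma * Hb / (1 + 3*gamma^2/8)
Numerator = (3/8) * 0.99 * 2.27 = 0.842737
Denominator = 1 + 3*0.99^2/8 = 1 + 0.367538 = 1.367538
eta = 0.842737 / 1.367538
eta = 0.6162 m

0.6162


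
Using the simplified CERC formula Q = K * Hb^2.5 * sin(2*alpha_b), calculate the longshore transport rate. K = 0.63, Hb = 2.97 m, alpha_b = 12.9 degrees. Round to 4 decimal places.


Q = K * Hb^2.5 * sin(2 * alpha_b)
Hb^2.5 = 2.97^2.5 = 15.201664
sin(2 * 12.9) = sin(25.8) = 0.435231
Q = 0.63 * 15.201664 * 0.435231
Q = 4.1682 m^3/s

4.1682


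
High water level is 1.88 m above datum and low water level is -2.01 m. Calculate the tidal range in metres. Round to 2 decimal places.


Tidal range = High water - Low water
Tidal range = 1.88 - (-2.01)
Tidal range = 3.89 m

3.89


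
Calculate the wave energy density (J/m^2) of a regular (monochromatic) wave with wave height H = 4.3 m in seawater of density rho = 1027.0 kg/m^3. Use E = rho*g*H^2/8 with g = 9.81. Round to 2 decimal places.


E = (1/8) * rho * g * H^2
E = (1/8) * 1027.0 * 9.81 * 4.3^2
E = 0.125 * 1027.0 * 9.81 * 18.4900
E = 23285.54 J/m^2

23285.54


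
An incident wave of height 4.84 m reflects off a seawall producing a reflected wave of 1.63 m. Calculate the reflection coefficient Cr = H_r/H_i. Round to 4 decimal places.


Cr = H_r / H_i
Cr = 1.63 / 4.84
Cr = 0.3368

0.3368


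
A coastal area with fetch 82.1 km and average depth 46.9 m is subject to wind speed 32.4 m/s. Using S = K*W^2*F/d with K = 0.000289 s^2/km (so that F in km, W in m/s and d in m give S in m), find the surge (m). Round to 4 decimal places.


S = K * W^2 * F / d
W^2 = 32.4^2 = 1049.76
S = 0.000289 * 1049.76 * 82.1 / 46.9
Numerator = 0.000289 * 1049.76 * 82.1 = 24.907551
S = 24.907551 / 46.9 = 0.5311 m

0.5311


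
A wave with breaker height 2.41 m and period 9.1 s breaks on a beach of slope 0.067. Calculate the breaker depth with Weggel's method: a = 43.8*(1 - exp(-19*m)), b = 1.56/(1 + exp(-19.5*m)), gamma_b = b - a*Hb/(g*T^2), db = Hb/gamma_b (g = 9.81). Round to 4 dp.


a = 43.8 * (1 - exp(-19 * m))
exp(-19 * 0.067) = exp(-1.2730) = 0.279990
a = 43.8 * (1 - 0.279990) = 31.536421
b = 1.56 / (1 + exp(-19.5 * m))
exp(-19.5 * 0.067) = exp(-1.3065) = 0.270766
b = 1.56 / (1 + 0.270766) = 1.227606
Hb / (g * T^2) = 2.41 / (9.81 * 9.1^2) = 2.41 / 812.3661 = 0.00296664
gamma_b = b - a * Hb/(g*T^2) = 1.227606 - 31.536421 * 0.00296664 = 1.134049
db = Hb / gamma_b = 2.41 / 1.134049
db = 2.1251 m

2.1251


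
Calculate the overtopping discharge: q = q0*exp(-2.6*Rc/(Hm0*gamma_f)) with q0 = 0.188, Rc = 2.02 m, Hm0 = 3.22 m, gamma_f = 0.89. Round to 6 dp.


q = q0 * exp(-2.6 * Rc / (Hm0 * gamma_f))
Exponent = -2.6 * 2.02 / (3.22 * 0.89)
= -2.6 * 2.02 / 2.8658
= -1.832647
exp(-1.832647) = 0.159990
q = 0.188 * 0.159990
q = 0.030078 m^3/s/m

0.030078


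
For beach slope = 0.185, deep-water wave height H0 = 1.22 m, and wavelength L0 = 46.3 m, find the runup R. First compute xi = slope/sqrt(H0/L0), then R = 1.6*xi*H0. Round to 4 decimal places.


xi = slope / sqrt(H0/L0)
H0/L0 = 1.22/46.3 = 0.026350
sqrt(0.026350) = 0.162326
xi = 0.185 / 0.162326 = 1.139678
R = 1.6 * xi * H0 = 1.6 * 1.139678 * 1.22
R = 2.2247 m

2.2247


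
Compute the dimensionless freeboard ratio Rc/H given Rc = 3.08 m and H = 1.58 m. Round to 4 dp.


Relative freeboard = Rc / H
= 3.08 / 1.58
= 1.9494

1.9494


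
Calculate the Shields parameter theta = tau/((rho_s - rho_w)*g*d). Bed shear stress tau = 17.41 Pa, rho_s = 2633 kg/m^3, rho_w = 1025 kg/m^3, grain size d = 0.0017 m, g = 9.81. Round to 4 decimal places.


theta = tau / ((rho_s - rho_w) * g * d)
rho_s - rho_w = 2633 - 1025 = 1608
Denominator = 1608 * 9.81 * 0.0017 = 26.816616
theta = 17.41 / 26.816616
theta = 0.6492

0.6492


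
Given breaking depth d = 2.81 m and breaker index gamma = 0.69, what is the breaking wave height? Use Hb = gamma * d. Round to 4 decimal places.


Hb = gamma * d
Hb = 0.69 * 2.81
Hb = 1.9389 m

1.9389


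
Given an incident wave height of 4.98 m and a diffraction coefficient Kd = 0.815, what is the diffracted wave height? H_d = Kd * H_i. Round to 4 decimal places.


H_d = Kd * H_i
H_d = 0.815 * 4.98
H_d = 4.0587 m

4.0587


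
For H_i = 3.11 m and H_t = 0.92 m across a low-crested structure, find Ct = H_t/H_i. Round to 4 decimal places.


Ct = H_t / H_i
Ct = 0.92 / 3.11
Ct = 0.2958

0.2958


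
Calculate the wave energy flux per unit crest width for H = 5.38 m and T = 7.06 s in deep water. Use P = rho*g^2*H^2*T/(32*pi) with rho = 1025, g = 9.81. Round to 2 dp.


P = rho * g^2 * H^2 * T / (32 * pi)
P = 1025 * 9.81^2 * 5.38^2 * 7.06 / (32 * pi)
P = 1025 * 96.2361 * 28.9444 * 7.06 / 100.53096
P = 200507.80 W/m

200507.80


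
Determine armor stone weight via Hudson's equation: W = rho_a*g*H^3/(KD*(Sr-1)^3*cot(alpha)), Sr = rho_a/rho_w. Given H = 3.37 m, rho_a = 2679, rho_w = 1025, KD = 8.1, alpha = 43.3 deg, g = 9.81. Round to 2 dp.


Sr = rho_a / rho_w = 2679 / 1025 = 2.613659
(Sr - 1) = 1.613659
(Sr - 1)^3 = 4.201796
cot(43.3) = 1 / tan(43.3) = 1 / 0.942352 = 1.061174
Numerator = 2679 * 9.81 * 3.37^3 = 1005845.8389
Denominator = 8.1 * 4.201796 * 1.061174 = 36.116581
W = 1005845.8389 / 36.116581
W = 27849.97 N

27849.97


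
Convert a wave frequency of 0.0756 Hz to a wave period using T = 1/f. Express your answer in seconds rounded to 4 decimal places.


T = 1 / f
T = 1 / 0.0756
T = 13.2275 s

13.2275


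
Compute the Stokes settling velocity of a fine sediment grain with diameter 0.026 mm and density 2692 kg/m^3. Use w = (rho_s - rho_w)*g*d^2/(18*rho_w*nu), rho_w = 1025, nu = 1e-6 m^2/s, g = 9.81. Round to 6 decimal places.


w = (rho_s - rho_w) * g * d^2 / (18 * rho_w * nu)
d = 0.026 mm = 0.000026 m
rho_s - rho_w = 2692 - 1025 = 1667
Numerator = 1667 * 9.81 * (0.000026)^2 = 0.000011054811
Denominator = 18 * 1025 * 1e-6 = 0.018450
w = 0.000599 m/s

0.000599


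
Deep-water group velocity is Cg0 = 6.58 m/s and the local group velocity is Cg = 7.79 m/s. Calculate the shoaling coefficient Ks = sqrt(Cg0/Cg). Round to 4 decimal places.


Ks = sqrt(Cg0 / Cg)
Ks = sqrt(6.58 / 7.79)
Ks = sqrt(0.8447)
Ks = 0.9191

0.9191


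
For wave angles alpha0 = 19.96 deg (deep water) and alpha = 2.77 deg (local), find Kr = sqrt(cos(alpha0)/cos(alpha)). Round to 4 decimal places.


Kr = sqrt(cos(alpha0) / cos(alpha))
cos(19.96) = 0.939931
cos(2.77) = 0.998832
Kr = sqrt(0.939931 / 0.998832)
Kr = sqrt(0.941031)
Kr = 0.9701

0.9701


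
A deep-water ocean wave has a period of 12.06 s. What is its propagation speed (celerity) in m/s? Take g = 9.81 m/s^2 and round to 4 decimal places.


We use the deep-water celerity formula:
C = g * T / (2 * pi)
C = 9.81 * 12.06 / (2 * 3.14159...)
C = 118.308600 / 6.283185
C = 18.8294 m/s

18.8294


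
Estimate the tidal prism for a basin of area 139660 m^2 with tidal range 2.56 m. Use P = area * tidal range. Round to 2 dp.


Tidal prism = Area * Tidal range
P = 139660 * 2.56
P = 357529.60 m^3

357529.60


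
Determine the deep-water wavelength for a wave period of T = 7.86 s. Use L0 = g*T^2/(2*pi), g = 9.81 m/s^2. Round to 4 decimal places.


L0 = g * T^2 / (2 * pi)
L0 = 9.81 * 7.86^2 / (2 * pi)
L0 = 9.81 * 61.7796 / 6.28319
L0 = 606.0579 / 6.28319
L0 = 96.4571 m

96.4571


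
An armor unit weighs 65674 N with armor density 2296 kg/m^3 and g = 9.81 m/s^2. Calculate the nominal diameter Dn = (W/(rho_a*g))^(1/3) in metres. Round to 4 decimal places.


V = W / (rho_a * g)
V = 65674 / (2296 * 9.81)
V = 65674 / 22523.76
V = 2.915765 m^3
Dn = V^(1/3) = 2.915765^(1/3)
Dn = 1.4286 m

1.4286


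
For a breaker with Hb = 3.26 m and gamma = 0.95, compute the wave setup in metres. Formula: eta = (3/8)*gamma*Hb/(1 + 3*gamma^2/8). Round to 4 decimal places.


eta = (3/8) * gamma * Hb / (1 + 3*gamma^2/8)
Numerator = (3/8) * 0.95 * 3.26 = 1.161375
Denominator = 1 + 3*0.95^2/8 = 1 + 0.338438 = 1.338438
eta = 1.161375 / 1.338438
eta = 0.8677 m

0.8677


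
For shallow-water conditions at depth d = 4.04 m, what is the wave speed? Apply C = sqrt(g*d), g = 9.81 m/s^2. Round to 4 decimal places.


Using the shallow-water approximation:
C = sqrt(g * d) = sqrt(9.81 * 4.04)
C = sqrt(39.6324)
C = 6.2954 m/s

6.2954


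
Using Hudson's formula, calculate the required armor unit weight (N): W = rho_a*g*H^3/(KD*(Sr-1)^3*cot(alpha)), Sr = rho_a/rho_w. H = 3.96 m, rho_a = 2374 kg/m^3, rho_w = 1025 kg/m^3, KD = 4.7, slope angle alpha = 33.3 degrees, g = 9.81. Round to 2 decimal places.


Sr = rho_a / rho_w = 2374 / 1025 = 2.316098
(Sr - 1) = 1.316098
(Sr - 1)^3 = 2.279629
cot(33.3) = 1 / tan(33.3) = 1 / 0.656877 = 1.522355
Numerator = 2374 * 9.81 * 3.96^3 = 1446223.0524
Denominator = 4.7 * 2.279629 * 1.522355 = 16.310899
W = 1446223.0524 / 16.310899
W = 88666.05 N

88666.05


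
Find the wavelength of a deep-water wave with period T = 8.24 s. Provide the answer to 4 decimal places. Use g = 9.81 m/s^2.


L0 = g * T^2 / (2 * pi)
L0 = 9.81 * 8.24^2 / (2 * pi)
L0 = 9.81 * 67.8976 / 6.28319
L0 = 666.0755 / 6.28319
L0 = 106.0092 m

106.0092


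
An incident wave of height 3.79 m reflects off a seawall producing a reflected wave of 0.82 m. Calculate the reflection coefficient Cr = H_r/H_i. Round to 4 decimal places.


Cr = H_r / H_i
Cr = 0.82 / 3.79
Cr = 0.2164

0.2164


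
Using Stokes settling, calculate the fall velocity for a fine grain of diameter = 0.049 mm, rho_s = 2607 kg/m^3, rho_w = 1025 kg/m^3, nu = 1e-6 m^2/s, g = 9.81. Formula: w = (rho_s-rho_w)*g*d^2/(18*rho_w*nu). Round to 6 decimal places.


w = (rho_s - rho_w) * g * d^2 / (18 * rho_w * nu)
d = 0.049 mm = 0.000049 m
rho_s - rho_w = 2607 - 1025 = 1582
Numerator = 1582 * 9.81 * (0.000049)^2 = 0.000037262127
Denominator = 18 * 1025 * 1e-6 = 0.018450
w = 0.002020 m/s

0.002020


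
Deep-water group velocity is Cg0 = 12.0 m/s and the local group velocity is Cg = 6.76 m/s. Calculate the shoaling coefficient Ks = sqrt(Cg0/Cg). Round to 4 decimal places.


Ks = sqrt(Cg0 / Cg)
Ks = sqrt(12.0 / 6.76)
Ks = sqrt(1.7751)
Ks = 1.3323

1.3323


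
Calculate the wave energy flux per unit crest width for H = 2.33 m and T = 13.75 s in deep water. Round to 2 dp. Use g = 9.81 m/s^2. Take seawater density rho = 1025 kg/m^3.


P = rho * g^2 * H^2 * T / (32 * pi)
P = 1025 * 9.81^2 * 2.33^2 * 13.75 / (32 * pi)
P = 1025 * 96.2361 * 5.4289 * 13.75 / 100.53096
P = 73244.76 W/m

73244.76


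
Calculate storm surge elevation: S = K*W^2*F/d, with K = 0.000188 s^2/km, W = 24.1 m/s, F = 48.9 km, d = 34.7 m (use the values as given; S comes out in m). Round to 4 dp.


S = K * W^2 * F / d
W^2 = 24.1^2 = 580.81
S = 0.000188 * 580.81 * 48.9 / 34.7
Numerator = 0.000188 * 580.81 * 48.9 = 5.339502
S = 5.339502 / 34.7 = 0.1539 m

0.1539


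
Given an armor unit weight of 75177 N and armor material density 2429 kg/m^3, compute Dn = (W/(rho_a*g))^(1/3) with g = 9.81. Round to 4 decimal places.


V = W / (rho_a * g)
V = 75177 / (2429 * 9.81)
V = 75177 / 23828.49
V = 3.154921 m^3
Dn = V^(1/3) = 3.154921^(1/3)
Dn = 1.4667 m

1.4667


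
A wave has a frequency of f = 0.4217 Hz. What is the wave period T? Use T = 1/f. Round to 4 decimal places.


T = 1 / f
T = 1 / 0.4217
T = 2.3714 s

2.3714


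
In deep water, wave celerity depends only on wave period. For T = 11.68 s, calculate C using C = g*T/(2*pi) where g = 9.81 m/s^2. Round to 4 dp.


We use the deep-water celerity formula:
C = g * T / (2 * pi)
C = 9.81 * 11.68 / (2 * 3.14159...)
C = 114.580800 / 6.283185
C = 18.2361 m/s

18.2361


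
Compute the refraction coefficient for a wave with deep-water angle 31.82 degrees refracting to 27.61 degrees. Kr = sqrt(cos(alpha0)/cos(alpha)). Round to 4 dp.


Kr = sqrt(cos(alpha0) / cos(alpha))
cos(31.82) = 0.849709
cos(27.61) = 0.886123
Kr = sqrt(0.849709 / 0.886123)
Kr = sqrt(0.958906)
Kr = 0.9792

0.9792


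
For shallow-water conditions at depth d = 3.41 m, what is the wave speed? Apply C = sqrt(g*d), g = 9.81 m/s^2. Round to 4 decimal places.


Using the shallow-water approximation:
C = sqrt(g * d) = sqrt(9.81 * 3.41)
C = sqrt(33.4521)
C = 5.7838 m/s

5.7838


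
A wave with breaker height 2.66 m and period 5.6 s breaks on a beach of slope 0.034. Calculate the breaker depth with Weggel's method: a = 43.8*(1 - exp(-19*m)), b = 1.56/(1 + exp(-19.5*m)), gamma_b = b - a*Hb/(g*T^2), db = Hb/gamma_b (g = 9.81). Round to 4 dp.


a = 43.8 * (1 - exp(-19 * m))
exp(-19 * 0.034) = exp(-0.6460) = 0.524138
a = 43.8 * (1 - 0.524138) = 20.842749
b = 1.56 / (1 + exp(-19.5 * m))
exp(-19.5 * 0.034) = exp(-0.6630) = 0.515303
b = 1.56 / (1 + 0.515303) = 1.029497
Hb / (g * T^2) = 2.66 / (9.81 * 5.6^2) = 2.66 / 307.6416 = 0.00864642
gamma_b = b - a * Hb/(g*T^2) = 1.029497 - 20.842749 * 0.00864642 = 0.849282
db = Hb / gamma_b = 2.66 / 0.849282
db = 3.1321 m

3.1321


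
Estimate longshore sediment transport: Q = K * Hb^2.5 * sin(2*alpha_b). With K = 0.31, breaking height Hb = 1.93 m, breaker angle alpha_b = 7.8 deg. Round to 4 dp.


Q = K * Hb^2.5 * sin(2 * alpha_b)
Hb^2.5 = 1.93^2.5 = 5.174796
sin(2 * 7.8) = sin(15.6) = 0.268920
Q = 0.31 * 5.174796 * 0.268920
Q = 0.4314 m^3/s

0.4314


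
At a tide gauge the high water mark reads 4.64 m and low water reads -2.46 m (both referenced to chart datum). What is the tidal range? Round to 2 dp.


Tidal range = High water - Low water
Tidal range = 4.64 - (-2.46)
Tidal range = 7.10 m

7.10


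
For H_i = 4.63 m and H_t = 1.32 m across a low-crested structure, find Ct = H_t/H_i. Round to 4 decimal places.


Ct = H_t / H_i
Ct = 1.32 / 4.63
Ct = 0.2851

0.2851


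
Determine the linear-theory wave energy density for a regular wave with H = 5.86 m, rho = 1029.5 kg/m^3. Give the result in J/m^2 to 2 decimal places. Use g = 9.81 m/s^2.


E = (1/8) * rho * g * H^2
E = (1/8) * 1029.5 * 9.81 * 5.86^2
E = 0.125 * 1029.5 * 9.81 * 34.3396
E = 43351.15 J/m^2

43351.15


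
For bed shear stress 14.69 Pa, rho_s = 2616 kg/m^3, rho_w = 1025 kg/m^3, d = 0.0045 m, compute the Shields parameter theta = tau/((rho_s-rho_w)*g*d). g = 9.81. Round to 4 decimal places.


theta = tau / ((rho_s - rho_w) * g * d)
rho_s - rho_w = 2616 - 1025 = 1591
Denominator = 1591 * 9.81 * 0.0045 = 70.234695
theta = 14.69 / 70.234695
theta = 0.2092

0.2092


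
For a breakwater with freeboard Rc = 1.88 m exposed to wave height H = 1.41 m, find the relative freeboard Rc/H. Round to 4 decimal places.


Relative freeboard = Rc / H
= 1.88 / 1.41
= 1.3333

1.3333


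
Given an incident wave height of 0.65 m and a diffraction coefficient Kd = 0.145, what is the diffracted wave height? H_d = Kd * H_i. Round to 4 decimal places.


H_d = Kd * H_i
H_d = 0.145 * 0.65
H_d = 0.0943 m

0.0943


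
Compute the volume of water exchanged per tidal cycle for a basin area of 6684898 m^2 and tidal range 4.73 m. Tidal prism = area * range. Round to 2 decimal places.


Tidal prism = Area * Tidal range
P = 6684898 * 4.73
P = 31619567.54 m^3

31619567.54


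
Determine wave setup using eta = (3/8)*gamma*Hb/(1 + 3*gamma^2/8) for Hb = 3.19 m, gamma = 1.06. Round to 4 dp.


eta = (3/8) * gamma * Hb / (1 + 3*gamma^2/8)
Numerator = (3/8) * 1.06 * 3.19 = 1.268025
Denominator = 1 + 3*1.06^2/8 = 1 + 0.421350 = 1.421350
eta = 1.268025 / 1.421350
eta = 0.8921 m

0.8921


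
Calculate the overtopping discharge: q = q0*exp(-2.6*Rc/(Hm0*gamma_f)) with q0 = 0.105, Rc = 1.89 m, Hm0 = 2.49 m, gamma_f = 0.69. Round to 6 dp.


q = q0 * exp(-2.6 * Rc / (Hm0 * gamma_f))
Exponent = -2.6 * 1.89 / (2.49 * 0.69)
= -2.6 * 1.89 / 1.7181
= -2.860136
exp(-2.860136) = 0.057261
q = 0.105 * 0.057261
q = 0.006012 m^3/s/m

0.006012


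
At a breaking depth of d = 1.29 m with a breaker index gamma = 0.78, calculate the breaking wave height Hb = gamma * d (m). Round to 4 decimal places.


Hb = gamma * d
Hb = 0.78 * 1.29
Hb = 1.0062 m

1.0062


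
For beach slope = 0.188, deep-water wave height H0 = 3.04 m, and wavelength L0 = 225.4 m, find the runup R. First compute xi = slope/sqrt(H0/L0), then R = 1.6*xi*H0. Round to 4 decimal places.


xi = slope / sqrt(H0/L0)
H0/L0 = 3.04/225.4 = 0.013487
sqrt(0.013487) = 0.116134
xi = 0.188 / 0.116134 = 1.618818
R = 1.6 * xi * H0 = 1.6 * 1.618818 * 3.04
R = 7.8739 m

7.8739


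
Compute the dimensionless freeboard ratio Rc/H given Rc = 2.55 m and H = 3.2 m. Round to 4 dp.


Relative freeboard = Rc / H
= 2.55 / 3.2
= 0.7969

0.7969


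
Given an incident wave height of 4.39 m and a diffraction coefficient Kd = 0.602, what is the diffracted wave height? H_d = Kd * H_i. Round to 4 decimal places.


H_d = Kd * H_i
H_d = 0.602 * 4.39
H_d = 2.6428 m

2.6428


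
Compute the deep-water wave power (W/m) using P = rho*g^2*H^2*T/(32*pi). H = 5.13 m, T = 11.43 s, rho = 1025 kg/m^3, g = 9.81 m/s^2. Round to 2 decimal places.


P = rho * g^2 * H^2 * T / (32 * pi)
P = 1025 * 9.81^2 * 5.13^2 * 11.43 / (32 * pi)
P = 1025 * 96.2361 * 26.3169 * 11.43 / 100.53096
P = 295150.14 W/m

295150.14


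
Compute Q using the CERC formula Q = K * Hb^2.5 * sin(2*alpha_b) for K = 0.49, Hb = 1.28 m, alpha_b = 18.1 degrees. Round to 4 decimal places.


Q = K * Hb^2.5 * sin(2 * alpha_b)
Hb^2.5 = 1.28^2.5 = 1.853638
sin(2 * 18.1) = sin(36.2) = 0.590606
Q = 0.49 * 1.853638 * 0.590606
Q = 0.5364 m^3/s

0.5364


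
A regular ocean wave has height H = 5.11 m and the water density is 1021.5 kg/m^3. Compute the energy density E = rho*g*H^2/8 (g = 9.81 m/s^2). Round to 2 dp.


E = (1/8) * rho * g * H^2
E = (1/8) * 1021.5 * 9.81 * 5.11^2
E = 0.125 * 1021.5 * 9.81 * 26.1121
E = 32708.39 J/m^2

32708.39


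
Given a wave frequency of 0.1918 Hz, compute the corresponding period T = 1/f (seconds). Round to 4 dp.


T = 1 / f
T = 1 / 0.1918
T = 5.2138 s

5.2138


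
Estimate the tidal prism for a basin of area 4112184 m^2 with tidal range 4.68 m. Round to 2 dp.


Tidal prism = Area * Tidal range
P = 4112184 * 4.68
P = 19245021.12 m^3

19245021.12


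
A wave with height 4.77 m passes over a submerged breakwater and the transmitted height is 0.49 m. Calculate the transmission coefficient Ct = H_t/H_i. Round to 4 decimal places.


Ct = H_t / H_i
Ct = 0.49 / 4.77
Ct = 0.1027

0.1027


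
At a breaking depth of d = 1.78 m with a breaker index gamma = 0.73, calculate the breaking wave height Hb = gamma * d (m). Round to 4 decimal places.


Hb = gamma * d
Hb = 0.73 * 1.78
Hb = 1.2994 m

1.2994


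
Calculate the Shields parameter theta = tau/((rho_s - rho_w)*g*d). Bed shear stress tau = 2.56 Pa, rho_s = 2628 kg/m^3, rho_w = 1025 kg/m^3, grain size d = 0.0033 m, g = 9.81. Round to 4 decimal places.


theta = tau / ((rho_s - rho_w) * g * d)
rho_s - rho_w = 2628 - 1025 = 1603
Denominator = 1603 * 9.81 * 0.0033 = 51.893919
theta = 2.56 / 51.893919
theta = 0.0493

0.0493


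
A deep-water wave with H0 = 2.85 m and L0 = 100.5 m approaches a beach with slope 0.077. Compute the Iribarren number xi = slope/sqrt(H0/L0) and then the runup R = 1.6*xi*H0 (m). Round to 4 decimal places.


xi = slope / sqrt(H0/L0)
H0/L0 = 2.85/100.5 = 0.028358
sqrt(0.028358) = 0.168399
xi = 0.077 / 0.168399 = 0.457247
R = 1.6 * xi * H0 = 1.6 * 0.457247 * 2.85
R = 2.0850 m

2.0850


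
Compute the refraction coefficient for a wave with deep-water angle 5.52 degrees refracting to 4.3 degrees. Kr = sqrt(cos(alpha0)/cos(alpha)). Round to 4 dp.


Kr = sqrt(cos(alpha0) / cos(alpha))
cos(5.52) = 0.995363
cos(4.3) = 0.997185
Kr = sqrt(0.995363 / 0.997185)
Kr = sqrt(0.998172)
Kr = 0.9991

0.9991


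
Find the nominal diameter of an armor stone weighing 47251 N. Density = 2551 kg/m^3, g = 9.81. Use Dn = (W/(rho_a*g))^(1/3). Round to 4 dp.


V = W / (rho_a * g)
V = 47251 / (2551 * 9.81)
V = 47251 / 25025.31
V = 1.888128 m^3
Dn = V^(1/3) = 1.888128^(1/3)
Dn = 1.2360 m

1.2360


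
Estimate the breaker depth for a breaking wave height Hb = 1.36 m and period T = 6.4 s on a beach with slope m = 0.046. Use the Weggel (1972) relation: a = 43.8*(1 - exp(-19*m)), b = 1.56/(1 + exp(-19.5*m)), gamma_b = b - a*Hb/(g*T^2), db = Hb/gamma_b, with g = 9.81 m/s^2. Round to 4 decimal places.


a = 43.8 * (1 - exp(-19 * m))
exp(-19 * 0.046) = exp(-0.8740) = 0.417279
a = 43.8 * (1 - 0.417279) = 25.523176
b = 1.56 / (1 + exp(-19.5 * m))
exp(-19.5 * 0.046) = exp(-0.8970) = 0.407791
b = 1.56 / (1 + 0.407791) = 1.108119
Hb / (g * T^2) = 1.36 / (9.81 * 6.4^2) = 1.36 / 401.8176 = 0.00338462
gamma_b = b - a * Hb/(g*T^2) = 1.108119 - 25.523176 * 0.00338462 = 1.021733
db = Hb / gamma_b = 1.36 / 1.021733
db = 1.3311 m

1.3311


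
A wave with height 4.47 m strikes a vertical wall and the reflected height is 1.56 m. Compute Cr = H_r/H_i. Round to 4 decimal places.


Cr = H_r / H_i
Cr = 1.56 / 4.47
Cr = 0.3490

0.3490


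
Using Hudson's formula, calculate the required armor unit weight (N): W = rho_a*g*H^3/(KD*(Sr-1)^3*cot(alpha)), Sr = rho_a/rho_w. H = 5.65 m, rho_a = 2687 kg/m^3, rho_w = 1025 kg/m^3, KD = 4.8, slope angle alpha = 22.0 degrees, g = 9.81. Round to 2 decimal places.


Sr = rho_a / rho_w = 2687 / 1025 = 2.621463
(Sr - 1) = 1.621463
(Sr - 1)^3 = 4.263060
cot(22.0) = 1 / tan(22.0) = 1 / 0.404026 = 2.475087
Numerator = 2687 * 9.81 * 5.65^3 = 4754250.0231
Denominator = 4.8 * 4.263060 * 2.475087 = 50.646932
W = 4754250.0231 / 50.646932
W = 93870.44 N

93870.44


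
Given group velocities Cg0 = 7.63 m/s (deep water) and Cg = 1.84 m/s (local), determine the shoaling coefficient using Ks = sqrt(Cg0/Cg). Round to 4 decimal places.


Ks = sqrt(Cg0 / Cg)
Ks = sqrt(7.63 / 1.84)
Ks = sqrt(4.1467)
Ks = 2.0364

2.0364


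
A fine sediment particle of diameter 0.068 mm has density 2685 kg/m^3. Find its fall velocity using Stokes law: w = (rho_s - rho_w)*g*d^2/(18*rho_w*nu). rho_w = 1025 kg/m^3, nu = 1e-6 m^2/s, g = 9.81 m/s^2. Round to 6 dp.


w = (rho_s - rho_w) * g * d^2 / (18 * rho_w * nu)
d = 0.068 mm = 0.000068 m
rho_s - rho_w = 2685 - 1025 = 1660
Numerator = 1660 * 9.81 * (0.000068)^2 = 0.000075299990
Denominator = 18 * 1025 * 1e-6 = 0.018450
w = 0.004081 m/s

0.004081


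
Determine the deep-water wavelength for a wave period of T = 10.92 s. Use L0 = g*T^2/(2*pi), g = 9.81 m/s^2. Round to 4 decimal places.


L0 = g * T^2 / (2 * pi)
L0 = 9.81 * 10.92^2 / (2 * pi)
L0 = 9.81 * 119.2464 / 6.28319
L0 = 1169.8072 / 6.28319
L0 = 186.1806 m

186.1806


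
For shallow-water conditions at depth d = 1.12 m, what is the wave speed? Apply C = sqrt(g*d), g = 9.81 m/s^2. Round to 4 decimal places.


Using the shallow-water approximation:
C = sqrt(g * d) = sqrt(9.81 * 1.12)
C = sqrt(10.9872)
C = 3.3147 m/s

3.3147


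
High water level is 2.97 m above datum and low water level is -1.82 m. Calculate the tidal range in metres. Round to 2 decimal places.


Tidal range = High water - Low water
Tidal range = 2.97 - (-1.82)
Tidal range = 4.79 m

4.79


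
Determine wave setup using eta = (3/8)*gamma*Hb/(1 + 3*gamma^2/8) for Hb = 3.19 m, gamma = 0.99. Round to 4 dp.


eta = (3/8) * gamma * Hb / (1 + 3*gamma^2/8)
Numerator = (3/8) * 0.99 * 3.19 = 1.184287
Denominator = 1 + 3*0.99^2/8 = 1 + 0.367538 = 1.367538
eta = 1.184287 / 1.367538
eta = 0.8660 m

0.8660


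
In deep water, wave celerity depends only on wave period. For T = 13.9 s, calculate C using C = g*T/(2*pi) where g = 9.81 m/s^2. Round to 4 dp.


We use the deep-water celerity formula:
C = g * T / (2 * pi)
C = 9.81 * 13.9 / (2 * 3.14159...)
C = 136.359000 / 6.283185
C = 21.7022 m/s

21.7022
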